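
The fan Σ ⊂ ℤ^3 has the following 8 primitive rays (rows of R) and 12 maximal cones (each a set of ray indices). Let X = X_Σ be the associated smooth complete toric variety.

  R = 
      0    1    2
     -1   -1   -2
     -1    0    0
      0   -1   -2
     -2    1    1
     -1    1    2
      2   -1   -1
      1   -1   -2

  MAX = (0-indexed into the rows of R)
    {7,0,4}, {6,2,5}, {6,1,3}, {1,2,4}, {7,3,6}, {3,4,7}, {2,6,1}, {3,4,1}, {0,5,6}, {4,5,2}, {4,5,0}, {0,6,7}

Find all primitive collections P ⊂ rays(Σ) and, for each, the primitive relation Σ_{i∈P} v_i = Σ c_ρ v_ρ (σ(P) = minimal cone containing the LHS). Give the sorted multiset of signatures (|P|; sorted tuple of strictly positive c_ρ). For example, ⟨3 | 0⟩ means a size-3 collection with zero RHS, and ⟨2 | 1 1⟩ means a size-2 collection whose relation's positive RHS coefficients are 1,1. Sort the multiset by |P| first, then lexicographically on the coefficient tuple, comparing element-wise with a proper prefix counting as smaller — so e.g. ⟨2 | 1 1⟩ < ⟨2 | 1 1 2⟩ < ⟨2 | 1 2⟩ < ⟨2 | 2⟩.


The 10 primitive collections of Σ (r=8, n=3):

  P = {0,3}:  v_{0} + v_{3} = 0  →  sig = ⟨2 | 0⟩
  P = {4,6}:  v_{4} + v_{6} = 0  →  sig = ⟨2 | 0⟩
  P = {5,7}:  v_{5} + v_{7} = 0  →  sig = ⟨2 | 0⟩
  P = {0,1}:  v_{0} + v_{1} = v_{2}  →  sig = ⟨2 | 1⟩
  P = {0,2}:  v_{0} + v_{2} = v_{5}  →  sig = ⟨2 | 1⟩
  P = {2,3}:  v_{2} + v_{3} = v_{1}  →  sig = ⟨2 | 1⟩
  P = {2,7}:  v_{2} + v_{7} = v_{3}  →  sig = ⟨2 | 1⟩
  P = {3,5}:  v_{3} + v_{5} = v_{2}  →  sig = ⟨2 | 1⟩
  P = {1,5}:  v_{1} + v_{5} = 2·v_{2}  →  sig = ⟨2 | 2⟩
  P = {1,7}:  v_{1} + v_{7} = 2·v_{3}  →  sig = ⟨2 | 2⟩

Hence PRS(X_Σ) =
    ⟨2 | 0⟩
    ⟨2 | 0⟩
    ⟨2 | 0⟩
    ⟨2 | 1⟩
    ⟨2 | 1⟩
    ⟨2 | 1⟩
    ⟨2 | 1⟩
    ⟨2 | 1⟩
    ⟨2 | 2⟩
    ⟨2 | 2⟩


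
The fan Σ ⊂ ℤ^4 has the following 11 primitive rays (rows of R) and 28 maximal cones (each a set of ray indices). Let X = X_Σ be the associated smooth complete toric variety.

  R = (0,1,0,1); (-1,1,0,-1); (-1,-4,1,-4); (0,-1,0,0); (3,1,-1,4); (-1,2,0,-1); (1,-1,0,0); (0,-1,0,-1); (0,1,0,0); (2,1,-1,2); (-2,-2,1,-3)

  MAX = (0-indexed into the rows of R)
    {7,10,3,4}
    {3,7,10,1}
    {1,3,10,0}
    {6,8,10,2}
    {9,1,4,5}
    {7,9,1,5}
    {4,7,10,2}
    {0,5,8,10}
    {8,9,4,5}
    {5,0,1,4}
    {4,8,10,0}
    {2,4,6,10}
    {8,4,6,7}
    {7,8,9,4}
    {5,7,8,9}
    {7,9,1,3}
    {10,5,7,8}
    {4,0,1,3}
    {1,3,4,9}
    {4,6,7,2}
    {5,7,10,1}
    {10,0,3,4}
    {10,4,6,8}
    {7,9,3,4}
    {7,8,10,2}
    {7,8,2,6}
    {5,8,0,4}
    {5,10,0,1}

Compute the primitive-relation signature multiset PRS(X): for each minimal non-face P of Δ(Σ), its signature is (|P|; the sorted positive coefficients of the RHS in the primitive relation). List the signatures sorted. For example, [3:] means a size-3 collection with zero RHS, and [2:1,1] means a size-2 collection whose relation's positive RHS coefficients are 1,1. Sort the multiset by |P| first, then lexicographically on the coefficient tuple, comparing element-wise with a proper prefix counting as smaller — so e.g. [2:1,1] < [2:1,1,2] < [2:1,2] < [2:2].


Primitive collections (23):

  {0,7}:  v_{0} + v_{7} = 0  →  sig = [2:]
  {3,8}:  v_{3} + v_{8} = 0  →  sig = [2:]
  {1,8}:  v_{1} + v_{8} = v_{5}  →  sig = [2:1]
  {3,5}:  v_{3} + v_{5} = v_{1}  →  sig = [2:1]
  {9,10}:  v_{9} + v_{10} = v_{7}  →  sig = [2:1]
  {0,2}:  v_{0} + v_{2} = v_{6} + v_{10}  →  sig = [2:1,1]
  {0,9}:  v_{0} + v_{9} = v_{1} + v_{4}  →  sig = [2:1,1]
  {1,6}:  v_{1} + v_{6} = v_{7} + v_{8}  →  sig = [2:1,1]
  {0,6}:  v_{0} + v_{6} = v_{4} + v_{8} + v_{10}  →  sig = [2:1,1,1]
  {3,6}:  v_{3} + v_{6} = v_{4} + v_{7} + v_{10}  →  sig = [2:1,1,1]
  {1,2}:  v_{1} + v_{2} = 2·v_{7} + v_{8} + v_{10}  →  sig = [2:1,1,2]
  {6,9}:  v_{6} + v_{9} = v_{4} + 2·v_{7} + v_{8}  →  sig = [2:1,1,2]
  {2,9}:  v_{2} + v_{9} = v_{6} + 2·v_{7}  →  sig = [2:1,2]
  {5,6}:  v_{5} + v_{6} = v_{7} + 2·v_{8}  →  sig = [2:1,2]
  {2,3}:  v_{2} + v_{3} = v_{4} + 2·v_{7} + 2·v_{10}  →  sig = [2:1,2,2]
  {2,5}:  v_{2} + v_{5} = 2·v_{7} + 2·v_{8} + v_{10}  →  sig = [2:1,2,2]
  {1,4,10}:  v_{1} + v_{4} + v_{10} = 0  →  sig = [3:]
  {1,4,7}:  v_{1} + v_{4} + v_{7} = v_{9}  →  sig = [3:1]
  {4,5,10}:  v_{4} + v_{5} + v_{10} = v_{8}  →  sig = [3:1]
  {6,7,10}:  v_{6} + v_{7} + v_{10} = v_{2}  →  sig = [3:1]
  {4,5,7}:  v_{4} + v_{5} + v_{7} = v_{8} + v_{9}  →  sig = [3:1,1]
  {2,4,8}:  v_{2} + v_{4} + v_{8} = 2·v_{6}  →  sig = [3:2]
  {4,7,8,10}:  v_{4} + v_{7} + v_{8} + v_{10} = v_{6}  →  sig = [4:1]

so the primitive-relation signature multiset is
[[2:], [2:], [2:1], [2:1], [2:1], [2:1,1], [2:1,1], [2:1,1], [2:1,1,1], [2:1,1,1], [2:1,1,2], [2:1,1,2], [2:1,2], [2:1,2], [2:1,2,2], [2:1,2,2], [3:], [3:1], [3:1], [3:1], [3:1,1], [3:2], [4:1]]


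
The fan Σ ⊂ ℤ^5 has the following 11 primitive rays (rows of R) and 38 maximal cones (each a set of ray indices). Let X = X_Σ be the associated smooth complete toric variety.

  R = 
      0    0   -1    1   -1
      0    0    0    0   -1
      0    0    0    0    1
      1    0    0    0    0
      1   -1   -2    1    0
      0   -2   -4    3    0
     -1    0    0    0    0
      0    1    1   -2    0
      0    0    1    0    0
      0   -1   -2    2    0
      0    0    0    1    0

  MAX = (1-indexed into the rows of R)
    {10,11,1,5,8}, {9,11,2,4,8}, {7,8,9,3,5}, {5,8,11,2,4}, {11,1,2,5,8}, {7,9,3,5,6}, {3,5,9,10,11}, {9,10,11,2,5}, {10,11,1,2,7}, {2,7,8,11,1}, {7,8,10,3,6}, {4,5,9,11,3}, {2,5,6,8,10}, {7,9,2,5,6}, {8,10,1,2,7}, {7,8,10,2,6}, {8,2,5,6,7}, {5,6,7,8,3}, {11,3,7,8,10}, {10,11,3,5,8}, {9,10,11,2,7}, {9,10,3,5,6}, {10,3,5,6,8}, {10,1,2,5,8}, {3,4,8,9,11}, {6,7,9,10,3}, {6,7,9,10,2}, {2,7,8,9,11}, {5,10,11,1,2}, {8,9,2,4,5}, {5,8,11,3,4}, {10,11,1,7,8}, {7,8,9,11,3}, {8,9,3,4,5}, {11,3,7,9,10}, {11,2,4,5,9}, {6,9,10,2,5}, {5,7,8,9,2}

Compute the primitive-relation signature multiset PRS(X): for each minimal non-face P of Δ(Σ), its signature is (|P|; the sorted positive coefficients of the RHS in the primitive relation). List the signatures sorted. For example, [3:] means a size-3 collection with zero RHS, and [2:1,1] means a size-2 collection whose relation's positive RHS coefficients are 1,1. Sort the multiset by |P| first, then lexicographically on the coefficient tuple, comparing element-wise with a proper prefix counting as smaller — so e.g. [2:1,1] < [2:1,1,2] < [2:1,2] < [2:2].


|primitive collections| = 16. Relations:

  P = {2,3}:  v_{2} + v_{3} = 0 ; sig = [2:]
  P = {4,7}:  v_{4} + v_{7} = 0 ; sig = [2:]
  P = {1,9}:  v_{1} + v_{9} = v_{2} + v_{11} ; sig = [2:1,1]
  P = {4,6}:  v_{4} + v_{6} = v_{5} + v_{10} ; sig = [2:1,1]
  P = {4,10}:  v_{4} + v_{10} = v_{5} + v_{11} ; sig = [2:1,1]
  P = {1,3}:  v_{1} + v_{3} = v_{8} + v_{10} + v_{11} ; sig = [2:1,1,1]
  P = {1,4}:  v_{1} + v_{4} = v_{2} + v_{5} + v_{8} + 2·v_{11} ; sig = [2:1,1,1,2]
  P = {1,6}:  v_{1} + v_{6} = v_{2} + v_{8} + 3·v_{10} ; sig = [2:1,1,3]
  P = {6,11}:  v_{6} + v_{11} = 2·v_{10} ; sig = [2:2]
  P = {8,9,10}:  v_{8} + v_{9} + v_{10} = 0 ; sig = [3:]
  P = {5,7,10}:  v_{5} + v_{7} + v_{10} = v_{6} ; sig = [3:1]
  P = {5,7,11}:  v_{5} + v_{7} + v_{11} = v_{10} ; sig = [3:1]
  P = {6,8,9}:  v_{6} + v_{8} + v_{9} = v_{5} + v_{7} ; sig = [3:1,1]
  P = {1,5,7}:  v_{1} + v_{5} + v_{7} = v_{2} + v_{8} + 2·v_{10} ; sig = [3:1,1,2]
  P = {2,8,10,11}:  v_{2} + v_{8} + v_{10} + v_{11} = v_{1} ; sig = [4:1]
  P = {5,8,9,11}:  v_{5} + v_{8} + v_{9} + v_{11} = v_{4} ; sig = [4:1]

Signatures (|P|; sorted positive RHS coefficients), sorted:
{ [2:] ×2,  [2:1,1] ×3,  [2:1,1,1],  [2:1,1,1,2],  [2:1,1,3],  [2:2],  [3:],  [3:1] ×2,  [3:1,1],  [3:1,1,2],  [4:1] ×2 }


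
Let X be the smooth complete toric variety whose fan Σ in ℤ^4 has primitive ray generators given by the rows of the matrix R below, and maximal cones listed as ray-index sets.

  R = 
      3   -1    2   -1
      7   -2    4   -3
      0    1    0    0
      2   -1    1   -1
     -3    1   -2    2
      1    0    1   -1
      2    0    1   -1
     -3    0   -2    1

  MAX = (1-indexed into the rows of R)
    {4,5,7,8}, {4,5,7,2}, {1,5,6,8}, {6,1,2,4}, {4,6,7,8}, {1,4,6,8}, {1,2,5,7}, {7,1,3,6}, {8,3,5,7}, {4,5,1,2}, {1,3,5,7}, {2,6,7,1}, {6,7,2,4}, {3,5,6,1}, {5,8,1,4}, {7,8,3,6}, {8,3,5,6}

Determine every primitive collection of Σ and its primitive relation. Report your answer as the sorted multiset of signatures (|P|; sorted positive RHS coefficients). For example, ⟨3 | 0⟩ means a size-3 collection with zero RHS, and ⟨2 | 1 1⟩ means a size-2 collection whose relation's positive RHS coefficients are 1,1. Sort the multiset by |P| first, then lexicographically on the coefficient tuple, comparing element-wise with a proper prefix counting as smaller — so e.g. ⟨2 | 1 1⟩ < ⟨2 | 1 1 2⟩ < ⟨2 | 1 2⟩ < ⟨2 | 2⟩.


9 minimal non-faces of Δ(Σ) (on 8 rays):

  P={3,4}:  v_{3} + v_{4} = v_{7} — sig = ⟨2 | 1⟩
  P={2,3}:  v_{2} + v_{3} = v_{1} + 2·v_{7} — sig = ⟨2 | 1 2⟩
  P={2,8}:  v_{2} + v_{8} = 2·v_{4} — sig = ⟨2 | 2⟩
  P={1,3,8}:  v_{1} + v_{3} + v_{8} = 0 — sig = ⟨3 | 0⟩
  P={4,5,6}:  v_{4} + v_{5} + v_{6} = 0 — sig = ⟨3 | 0⟩
  P={1,4,7}:  v_{1} + v_{4} + v_{7} = v_{2} — sig = ⟨3 | 1⟩
  P={1,7,8}:  v_{1} + v_{7} + v_{8} = v_{4} — sig = ⟨3 | 1⟩
  P={5,6,7}:  v_{5} + v_{6} + v_{7} = v_{3} — sig = ⟨3 | 1⟩
  P={2,5,6}:  v_{2} + v_{5} + v_{6} = v_{1} + v_{7} — sig = ⟨3 | 1 1⟩

Hence PRS(X_Σ) =
    ⟨2 | 1⟩
    ⟨2 | 1 2⟩
    ⟨2 | 2⟩
    ⟨3 | 0⟩
    ⟨3 | 0⟩
    ⟨3 | 1⟩
    ⟨3 | 1⟩
    ⟨3 | 1⟩
    ⟨3 | 1 1⟩


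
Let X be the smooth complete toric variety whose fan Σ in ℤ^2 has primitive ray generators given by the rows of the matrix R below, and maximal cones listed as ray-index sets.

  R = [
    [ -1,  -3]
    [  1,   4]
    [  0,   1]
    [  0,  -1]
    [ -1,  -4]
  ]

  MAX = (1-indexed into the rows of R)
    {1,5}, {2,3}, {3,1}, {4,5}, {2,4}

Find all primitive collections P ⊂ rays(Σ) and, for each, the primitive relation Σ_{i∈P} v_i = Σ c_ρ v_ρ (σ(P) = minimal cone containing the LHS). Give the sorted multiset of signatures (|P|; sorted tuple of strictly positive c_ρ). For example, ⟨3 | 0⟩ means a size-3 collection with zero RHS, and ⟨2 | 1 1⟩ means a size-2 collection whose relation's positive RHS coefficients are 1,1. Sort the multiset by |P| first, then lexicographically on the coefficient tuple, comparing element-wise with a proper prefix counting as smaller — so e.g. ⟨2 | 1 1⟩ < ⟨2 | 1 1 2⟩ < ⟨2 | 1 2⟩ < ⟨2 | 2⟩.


|primitive collections| = 5. Relations:

  • {2,5}:  v_{2} + v_{5} = 0  so sig = ⟨2 | 0⟩
  • {3,4}:  v_{3} + v_{4} = 0  so sig = ⟨2 | 0⟩
  • {1,2}:  v_{1} + v_{2} = v_{3}  so sig = ⟨2 | 1⟩
  • {1,4}:  v_{1} + v_{4} = v_{5}  so sig = ⟨2 | 1⟩
  • {3,5}:  v_{3} + v_{5} = v_{1}  so sig = ⟨2 | 1⟩

so the primitive-relation signature multiset is
{ ⟨2 | 0⟩ ×2,  ⟨2 | 1⟩ ×3 }


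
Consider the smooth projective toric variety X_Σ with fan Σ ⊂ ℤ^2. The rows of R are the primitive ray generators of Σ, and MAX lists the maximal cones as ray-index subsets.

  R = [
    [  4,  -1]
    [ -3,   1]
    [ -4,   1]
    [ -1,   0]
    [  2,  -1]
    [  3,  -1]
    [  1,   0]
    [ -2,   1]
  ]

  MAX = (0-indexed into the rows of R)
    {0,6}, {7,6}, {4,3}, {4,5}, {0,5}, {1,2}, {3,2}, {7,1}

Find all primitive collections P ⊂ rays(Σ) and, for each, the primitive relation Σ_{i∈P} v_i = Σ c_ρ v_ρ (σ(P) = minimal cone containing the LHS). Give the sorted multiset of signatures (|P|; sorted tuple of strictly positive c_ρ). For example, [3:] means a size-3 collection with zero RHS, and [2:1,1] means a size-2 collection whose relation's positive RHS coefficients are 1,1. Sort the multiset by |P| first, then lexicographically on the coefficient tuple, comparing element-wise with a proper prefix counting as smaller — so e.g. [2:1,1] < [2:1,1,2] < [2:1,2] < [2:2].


20 collections generate NE(X_Σ); each relation:

  P={0,2}:  v_{0} + v_{2} = 0  →  sig = [2:]
  P={1,5}:  v_{1} + v_{5} = 0  →  sig = [2:]
  P={3,6}:  v_{3} + v_{6} = 0  →  sig = [2:]
  P={4,7}:  v_{4} + v_{7} = 0  →  sig = [2:]
  P={0,1}:  v_{0} + v_{1} = v_{6}  →  sig = [2:1]
  P={0,3}:  v_{0} + v_{3} = v_{5}  →  sig = [2:1]
  P={1,3}:  v_{1} + v_{3} = v_{2}  →  sig = [2:1]
  P={1,4}:  v_{1} + v_{4} = v_{3}  →  sig = [2:1]
  P={1,6}:  v_{1} + v_{6} = v_{7}  →  sig = [2:1]
  P={2,5}:  v_{2} + v_{5} = v_{3}  →  sig = [2:1]
  P={2,6}:  v_{2} + v_{6} = v_{1}  →  sig = [2:1]
  P={3,5}:  v_{3} + v_{5} = v_{4}  →  sig = [2:1]
  P={3,7}:  v_{3} + v_{7} = v_{1}  →  sig = [2:1]
  P={4,6}:  v_{4} + v_{6} = v_{5}  →  sig = [2:1]
  P={5,6}:  v_{5} + v_{6} = v_{0}  →  sig = [2:1]
  P={5,7}:  v_{5} + v_{7} = v_{6}  →  sig = [2:1]
  P={0,4}:  v_{0} + v_{4} = 2·v_{5}  →  sig = [2:2]
  P={0,7}:  v_{0} + v_{7} = 2·v_{6}  →  sig = [2:2]
  P={2,4}:  v_{2} + v_{4} = 2·v_{3}  →  sig = [2:2]
  P={2,7}:  v_{2} + v_{7} = 2·v_{1}  →  sig = [2:2]

Hence PRS(X_Σ) =
    |P|=2: 20 collections, coeffs (), (), (), (), (1), (1), (1), (1), (1), (1), (1), (1), (1), (1), (1), (1), (2), (2), (2), (2)


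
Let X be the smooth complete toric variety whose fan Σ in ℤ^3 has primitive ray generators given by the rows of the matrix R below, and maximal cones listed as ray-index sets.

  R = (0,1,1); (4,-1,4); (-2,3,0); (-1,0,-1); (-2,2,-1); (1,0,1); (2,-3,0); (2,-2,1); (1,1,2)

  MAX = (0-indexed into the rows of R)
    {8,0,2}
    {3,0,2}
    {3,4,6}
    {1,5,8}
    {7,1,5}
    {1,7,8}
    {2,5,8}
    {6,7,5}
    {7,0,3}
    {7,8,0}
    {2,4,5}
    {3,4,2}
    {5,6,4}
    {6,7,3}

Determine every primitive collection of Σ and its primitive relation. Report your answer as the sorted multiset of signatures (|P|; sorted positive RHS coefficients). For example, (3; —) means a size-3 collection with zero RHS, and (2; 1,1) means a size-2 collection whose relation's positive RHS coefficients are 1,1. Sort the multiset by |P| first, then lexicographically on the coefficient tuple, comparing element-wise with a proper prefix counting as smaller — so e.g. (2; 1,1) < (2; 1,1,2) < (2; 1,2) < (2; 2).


16 collections generate NE(X_Σ); each relation:

  P={2,6}:  v_{2} + v_{6} = 0 — sig = (2; —)
  P={3,5}:  v_{3} + v_{5} = 0 — sig = (2; —)
  P={4,7}:  v_{4} + v_{7} = 0 — sig = (2; —)
  P={0,4}:  v_{0} + v_{4} = v_{2} — sig = (2; 1)
  P={0,5}:  v_{0} + v_{5} = v_{8} — sig = (2; 1)
  P={0,6}:  v_{0} + v_{6} = v_{7} — sig = (2; 1)
  P={2,7}:  v_{2} + v_{7} = v_{0} — sig = (2; 1)
  P={3,8}:  v_{3} + v_{8} = v_{0} — sig = (2; 1)
  P={1,3}:  v_{1} + v_{3} = v_{7} + v_{8} — sig = (2; 1,1)
  P={1,4}:  v_{1} + v_{4} = v_{5} + v_{8} — sig = (2; 1,1)
  P={4,8}:  v_{4} + v_{8} = v_{2} + v_{5} — sig = (2; 1,1)
  P={6,8}:  v_{6} + v_{8} = v_{5} + v_{7} — sig = (2; 1,1)
  P={0,1}:  v_{0} + v_{1} = v_{7} + 2·v_{8} — sig = (2; 1,2)
  P={1,2}:  v_{1} + v_{2} = 2·v_{8} — sig = (2; 2)
  P={1,6}:  v_{1} + v_{6} = 2·v_{5} + 2·v_{7} — sig = (2; 2,2)
  P={5,7,8}:  v_{5} + v_{7} + v_{8} = v_{1} — sig = (3; 1)

Hence PRS(X_Σ) =
[(2; —), (2; —), (2; —), (2; 1), (2; 1), (2; 1), (2; 1), (2; 1), (2; 1,1), (2; 1,1), (2; 1,1), (2; 1,1), (2; 1,2), (2; 2), (2; 2,2), (3; 1)]


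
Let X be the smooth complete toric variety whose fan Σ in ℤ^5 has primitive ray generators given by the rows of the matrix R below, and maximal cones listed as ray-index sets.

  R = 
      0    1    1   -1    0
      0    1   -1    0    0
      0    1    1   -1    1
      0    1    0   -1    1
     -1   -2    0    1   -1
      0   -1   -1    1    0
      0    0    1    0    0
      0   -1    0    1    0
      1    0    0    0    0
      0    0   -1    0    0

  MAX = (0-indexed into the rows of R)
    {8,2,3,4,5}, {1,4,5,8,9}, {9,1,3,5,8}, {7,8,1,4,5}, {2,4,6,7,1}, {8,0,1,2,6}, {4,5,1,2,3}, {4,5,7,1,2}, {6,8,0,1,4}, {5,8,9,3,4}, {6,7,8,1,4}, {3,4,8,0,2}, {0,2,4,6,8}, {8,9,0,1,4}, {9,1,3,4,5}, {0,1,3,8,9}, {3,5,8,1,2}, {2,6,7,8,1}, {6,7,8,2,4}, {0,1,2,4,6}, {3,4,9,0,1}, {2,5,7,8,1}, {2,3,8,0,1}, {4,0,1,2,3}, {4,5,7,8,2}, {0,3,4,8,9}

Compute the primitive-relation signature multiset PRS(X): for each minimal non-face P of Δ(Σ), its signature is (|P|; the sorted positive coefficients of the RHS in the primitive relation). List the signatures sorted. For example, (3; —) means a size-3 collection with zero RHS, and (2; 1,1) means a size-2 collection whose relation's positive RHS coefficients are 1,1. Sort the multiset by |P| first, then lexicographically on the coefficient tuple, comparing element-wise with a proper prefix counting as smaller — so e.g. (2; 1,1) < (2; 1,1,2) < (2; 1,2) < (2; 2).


Minimal non-faces — 10 found among 10 rays, 26 max cones:

  P={0,5}:  v_{0} + v_{5} = 0  ⇒ sig = (2; —)
  P={6,9}:  v_{6} + v_{9} = 0  ⇒ sig = (2; —)
  P={0,7}:  v_{0} + v_{7} = v_{6}  ⇒ sig = (2; 1)
  P={2,9}:  v_{2} + v_{9} = v_{3}  ⇒ sig = (2; 1)
  P={3,6}:  v_{3} + v_{6} = v_{2}  ⇒ sig = (2; 1)
  P={5,6}:  v_{5} + v_{6} = v_{7}  ⇒ sig = (2; 1)
  P={7,9}:  v_{7} + v_{9} = v_{5}  ⇒ sig = (2; 1)
  P={3,7}:  v_{3} + v_{7} = v_{2} + v_{5}  ⇒ sig = (2; 1,1)
  P={1,2,4,8}:  v_{1} + v_{2} + v_{4} + v_{8} = 0  ⇒ sig = (4; —)
  P={1,3,4,8}:  v_{1} + v_{3} + v_{4} + v_{8} = v_{9}  ⇒ sig = (4; 1)

Hence PRS(X_Σ) =
    |P|=2: 8 collections, coeffs (), (), (1), (1), (1), (1), (1), (1,1)
    |P|=4: 2 collections, coeffs (), (1)


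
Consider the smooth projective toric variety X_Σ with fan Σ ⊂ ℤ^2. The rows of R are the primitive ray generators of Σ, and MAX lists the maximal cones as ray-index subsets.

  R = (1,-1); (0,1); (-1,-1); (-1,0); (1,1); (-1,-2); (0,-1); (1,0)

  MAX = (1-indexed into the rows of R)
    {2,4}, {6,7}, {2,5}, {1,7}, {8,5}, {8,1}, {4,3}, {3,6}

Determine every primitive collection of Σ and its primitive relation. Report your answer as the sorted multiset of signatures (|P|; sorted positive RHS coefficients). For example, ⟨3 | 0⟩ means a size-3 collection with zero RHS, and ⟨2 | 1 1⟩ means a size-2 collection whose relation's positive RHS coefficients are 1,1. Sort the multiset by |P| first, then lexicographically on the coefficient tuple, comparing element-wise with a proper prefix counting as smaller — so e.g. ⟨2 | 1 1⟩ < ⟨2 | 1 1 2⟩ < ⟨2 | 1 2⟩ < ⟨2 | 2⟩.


Σ has 20 primitive collections:

  • {2,7}:  v_{2} + v_{7} = 0  ⇒ sig = ⟨2 | 0⟩
  • {3,5}:  v_{3} + v_{5} = 0  ⇒ sig = ⟨2 | 0⟩
  • {4,8}:  v_{4} + v_{8} = 0  ⇒ sig = ⟨2 | 0⟩
  • {1,2}:  v_{1} + v_{2} = v_{8}  ⇒ sig = ⟨2 | 1⟩
  • {1,4}:  v_{1} + v_{4} = v_{7}  ⇒ sig = ⟨2 | 1⟩
  • {2,3}:  v_{2} + v_{3} = v_{4}  ⇒ sig = ⟨2 | 1⟩
  • {2,6}:  v_{2} + v_{6} = v_{3}  ⇒ sig = ⟨2 | 1⟩
  • {2,8}:  v_{2} + v_{8} = v_{5}  ⇒ sig = ⟨2 | 1⟩
  • {3,7}:  v_{3} + v_{7} = v_{6}  ⇒ sig = ⟨2 | 1⟩
  • {3,8}:  v_{3} + v_{8} = v_{7}  ⇒ sig = ⟨2 | 1⟩
  • {4,5}:  v_{4} + v_{5} = v_{2}  ⇒ sig = ⟨2 | 1⟩
  • {4,7}:  v_{4} + v_{7} = v_{3}  ⇒ sig = ⟨2 | 1⟩
  • {5,6}:  v_{5} + v_{6} = v_{7}  ⇒ sig = ⟨2 | 1⟩
  • {5,7}:  v_{5} + v_{7} = v_{8}  ⇒ sig = ⟨2 | 1⟩
  • {7,8}:  v_{7} + v_{8} = v_{1}  ⇒ sig = ⟨2 | 1⟩
  • {1,3}:  v_{1} + v_{3} = 2·v_{7}  ⇒ sig = ⟨2 | 2⟩
  • {1,5}:  v_{1} + v_{5} = 2·v_{8}  ⇒ sig = ⟨2 | 2⟩
  • {4,6}:  v_{4} + v_{6} = 2·v_{3}  ⇒ sig = ⟨2 | 2⟩
  • {6,8}:  v_{6} + v_{8} = 2·v_{7}  ⇒ sig = ⟨2 | 2⟩
  • {1,6}:  v_{1} + v_{6} = 3·v_{7}  ⇒ sig = ⟨2 | 3⟩

Hence PRS(X_Σ) =
{ ⟨2 | 0⟩ ×3,  ⟨2 | 1⟩ ×12,  ⟨2 | 2⟩ ×4,  ⟨2 | 3⟩ }


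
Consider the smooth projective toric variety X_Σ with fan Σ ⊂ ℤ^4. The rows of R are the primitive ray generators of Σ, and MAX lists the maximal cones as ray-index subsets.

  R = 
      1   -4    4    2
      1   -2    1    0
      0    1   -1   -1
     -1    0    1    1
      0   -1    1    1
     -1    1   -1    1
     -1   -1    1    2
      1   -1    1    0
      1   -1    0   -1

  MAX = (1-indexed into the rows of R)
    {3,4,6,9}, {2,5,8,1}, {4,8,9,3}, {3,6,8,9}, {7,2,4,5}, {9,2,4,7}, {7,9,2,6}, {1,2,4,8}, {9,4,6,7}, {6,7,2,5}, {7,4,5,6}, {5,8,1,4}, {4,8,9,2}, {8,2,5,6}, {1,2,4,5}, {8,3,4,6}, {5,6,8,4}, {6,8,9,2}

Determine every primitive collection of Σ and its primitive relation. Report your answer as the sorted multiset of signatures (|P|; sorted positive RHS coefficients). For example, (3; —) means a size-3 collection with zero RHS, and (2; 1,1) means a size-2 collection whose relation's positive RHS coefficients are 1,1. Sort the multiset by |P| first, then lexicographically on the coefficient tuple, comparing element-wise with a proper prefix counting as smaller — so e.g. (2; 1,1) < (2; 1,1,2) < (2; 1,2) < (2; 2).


Primitive collections (12):

  • {3,5}:  v_{3} + v_{5} = 0  so sig = (2; —)
  • {2,3}:  v_{2} + v_{3} = v_{9}  so sig = (2; 1)
  • {5,9}:  v_{5} + v_{9} = v_{2}  so sig = (2; 1)
  • {1,3}:  v_{1} + v_{3} = v_{2} + v_{4} + v_{8}  so sig = (2; 1,1,1)
  • {3,7}:  v_{3} + v_{7} = v_{4} + v_{6} + v_{9}  so sig = (2; 1,1,1)
  • {1,9}:  v_{1} + v_{9} = 2·v_{2} + v_{4} + v_{8}  so sig = (2; 1,1,2)
  • {1,7}:  v_{1} + v_{7} = v_{2} + v_{4} + 3·v_{5}  so sig = (2; 1,1,3)
  • {7,8}:  v_{7} + v_{8} = 2·v_{5}  so sig = (2; 2)
  • {1,6}:  v_{1} + v_{6} = 3·v_{5}  so sig = (2; 3)
  • {2,4,6}:  v_{2} + v_{4} + v_{6} = v_{7}  so sig = (3; 1)
  • {2,4,5,8}:  v_{2} + v_{4} + v_{5} + v_{8} = v_{1}  so sig = (4; 1)
  • {4,6,8,9}:  v_{4} + v_{6} + v_{8} + v_{9} = v_{5}  so sig = (4; 1)

Hence PRS(X_Σ) =
    (2; —)
    (2; 1)
    (2; 1)
    (2; 1,1,1)
    (2; 1,1,1)
    (2; 1,1,2)
    (2; 1,1,3)
    (2; 2)
    (2; 3)
    (3; 1)
    (4; 1)
    (4; 1)


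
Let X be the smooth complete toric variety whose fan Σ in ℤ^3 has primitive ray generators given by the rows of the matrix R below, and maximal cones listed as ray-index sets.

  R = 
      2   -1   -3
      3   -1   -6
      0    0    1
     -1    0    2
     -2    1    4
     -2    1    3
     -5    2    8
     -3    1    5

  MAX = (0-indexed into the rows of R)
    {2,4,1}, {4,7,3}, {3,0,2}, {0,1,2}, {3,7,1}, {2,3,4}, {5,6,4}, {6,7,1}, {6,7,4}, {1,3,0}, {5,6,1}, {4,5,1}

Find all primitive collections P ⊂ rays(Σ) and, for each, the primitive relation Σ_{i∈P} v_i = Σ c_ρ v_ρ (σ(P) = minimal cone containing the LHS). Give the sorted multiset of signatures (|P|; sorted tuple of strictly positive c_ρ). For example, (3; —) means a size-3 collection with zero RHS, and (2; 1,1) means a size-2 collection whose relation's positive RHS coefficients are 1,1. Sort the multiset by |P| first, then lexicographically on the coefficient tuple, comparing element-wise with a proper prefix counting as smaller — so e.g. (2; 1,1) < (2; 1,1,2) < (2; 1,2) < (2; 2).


The 14 primitive collections of Σ (r=8, n=3):

  {0,5}:  v_{0} + v_{5} = 0  →  sig = (2; —)
  {0,4}:  v_{0} + v_{4} = v_{2}  →  sig = (2; 1)
  {0,6}:  v_{0} + v_{6} = v_{7}  →  sig = (2; 1)
  {0,7}:  v_{0} + v_{7} = v_{3}  →  sig = (2; 1)
  {2,5}:  v_{2} + v_{5} = v_{4}  →  sig = (2; 1)
  {3,5}:  v_{3} + v_{5} = v_{7}  →  sig = (2; 1)
  {5,7}:  v_{5} + v_{7} = v_{6}  →  sig = (2; 1)
  {2,6}:  v_{2} + v_{6} = v_{4} + v_{7}  →  sig = (2; 1,1)
  {2,7}:  v_{2} + v_{7} = v_{3} + v_{4}  →  sig = (2; 1,1)
  {3,6}:  v_{3} + v_{6} = 2·v_{7}  →  sig = (2; 2)
  {1,3,4}:  v_{1} + v_{3} + v_{4} = 0  →  sig = (3; —)
  {1,2,3}:  v_{1} + v_{2} + v_{3} = v_{0}  →  sig = (3; 1)
  {1,4,7}:  v_{1} + v_{4} + v_{7} = v_{5}  →  sig = (3; 1)
  {1,4,6}:  v_{1} + v_{4} + v_{6} = 2·v_{5}  →  sig = (3; 2)

Signatures (|P|; sorted positive RHS coefficients), sorted:
[(2; —), (2; 1), (2; 1), (2; 1), (2; 1), (2; 1), (2; 1), (2; 1,1), (2; 1,1), (2; 2), (3; —), (3; 1), (3; 1), (3; 2)]


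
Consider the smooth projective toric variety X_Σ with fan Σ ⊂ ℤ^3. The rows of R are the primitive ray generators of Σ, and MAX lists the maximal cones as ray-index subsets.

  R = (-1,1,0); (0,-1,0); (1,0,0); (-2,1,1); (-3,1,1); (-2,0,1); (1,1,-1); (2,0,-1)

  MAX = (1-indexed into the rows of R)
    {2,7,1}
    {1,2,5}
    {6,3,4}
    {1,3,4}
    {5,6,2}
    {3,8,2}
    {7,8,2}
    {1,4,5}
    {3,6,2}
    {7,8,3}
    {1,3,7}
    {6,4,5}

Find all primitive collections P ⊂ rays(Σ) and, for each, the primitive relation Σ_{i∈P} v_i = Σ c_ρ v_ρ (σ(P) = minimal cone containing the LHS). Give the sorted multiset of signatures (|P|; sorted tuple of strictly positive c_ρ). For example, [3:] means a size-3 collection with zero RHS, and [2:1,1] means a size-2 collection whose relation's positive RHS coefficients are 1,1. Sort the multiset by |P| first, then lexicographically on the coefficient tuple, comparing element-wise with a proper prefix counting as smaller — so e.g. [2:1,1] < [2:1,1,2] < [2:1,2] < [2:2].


Minimal non-faces — 12 found among 8 rays, 12 max cones:

  • {6,8}:  v_{6} + v_{8} = 0 — sig = [2:]
  • {1,6}:  v_{1} + v_{6} = v_{5} — sig = [2:1]
  • {1,8}:  v_{1} + v_{8} = v_{7} — sig = [2:1]
  • {2,4}:  v_{2} + v_{4} = v_{6} — sig = [2:1]
  • {3,5}:  v_{3} + v_{5} = v_{4} — sig = [2:1]
  • {5,8}:  v_{5} + v_{8} = v_{1} — sig = [2:1]
  • {6,7}:  v_{6} + v_{7} = v_{1} — sig = [2:1]
  • {4,8}:  v_{4} + v_{8} = v_{1} + v_{3} — sig = [2:1,1]
  • {4,7}:  v_{4} + v_{7} = 2·v_{1} + v_{3} — sig = [2:1,2]
  • {5,7}:  v_{5} + v_{7} = 2·v_{1} — sig = [2:2]
  • {1,2,3}:  v_{1} + v_{2} + v_{3} = 0 — sig = [3:]
  • {2,3,7}:  v_{2} + v_{3} + v_{7} = v_{8} — sig = [3:1]

Sorted signature multiset PRS(X):
[[2:], [2:1], [2:1], [2:1], [2:1], [2:1], [2:1], [2:1,1], [2:1,2], [2:2], [3:], [3:1]]


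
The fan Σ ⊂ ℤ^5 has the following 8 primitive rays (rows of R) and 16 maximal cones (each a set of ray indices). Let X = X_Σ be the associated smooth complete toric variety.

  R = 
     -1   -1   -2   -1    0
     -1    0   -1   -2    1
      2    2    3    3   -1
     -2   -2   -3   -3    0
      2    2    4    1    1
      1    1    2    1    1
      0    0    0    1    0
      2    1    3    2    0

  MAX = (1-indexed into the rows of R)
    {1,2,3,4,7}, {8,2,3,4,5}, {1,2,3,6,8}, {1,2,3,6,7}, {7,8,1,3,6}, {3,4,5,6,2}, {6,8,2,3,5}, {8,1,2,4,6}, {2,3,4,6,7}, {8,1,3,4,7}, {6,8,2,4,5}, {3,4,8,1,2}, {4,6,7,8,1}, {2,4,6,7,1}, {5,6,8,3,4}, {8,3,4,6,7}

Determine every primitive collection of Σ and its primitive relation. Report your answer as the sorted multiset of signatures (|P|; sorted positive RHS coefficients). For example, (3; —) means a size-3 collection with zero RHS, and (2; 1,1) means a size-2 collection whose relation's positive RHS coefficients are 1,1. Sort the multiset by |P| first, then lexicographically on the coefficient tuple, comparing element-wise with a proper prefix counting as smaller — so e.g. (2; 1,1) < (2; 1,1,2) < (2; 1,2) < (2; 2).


Δ(Σ) — 8 vertices, 5 min non-faces:

  P = {1,5}:  v_{1} + v_{5} = v_{2} + v_{8}  ⟹  sig = (2; 1,1)
  P = {5,7}:  v_{5} + v_{7} = v_{3} + v_{4} + 2·v_{6}  ⟹  sig = (2; 1,1,2)
  P = {2,7,8}:  v_{2} + v_{7} + v_{8} = v_{6}  ⟹  sig = (3; 1)
  P = {1,3,4,6}:  v_{1} + v_{3} + v_{4} + v_{6} = 0  ⟹  sig = (4; —)
  P = {2,3,4,6,8}:  v_{2} + v_{3} + v_{4} + v_{6} + v_{8} = v_{5}  ⟹  sig = (5; 1)

so the primitive-relation signature multiset is
    |P|=2: 2 collections, coeffs (1,1), (1,1,2)
    |P|=3: 1 collection, coeffs (1)
    |P|=4: 1 collection, coeffs ()
    |P|=5: 1 collection, coeffs (1)


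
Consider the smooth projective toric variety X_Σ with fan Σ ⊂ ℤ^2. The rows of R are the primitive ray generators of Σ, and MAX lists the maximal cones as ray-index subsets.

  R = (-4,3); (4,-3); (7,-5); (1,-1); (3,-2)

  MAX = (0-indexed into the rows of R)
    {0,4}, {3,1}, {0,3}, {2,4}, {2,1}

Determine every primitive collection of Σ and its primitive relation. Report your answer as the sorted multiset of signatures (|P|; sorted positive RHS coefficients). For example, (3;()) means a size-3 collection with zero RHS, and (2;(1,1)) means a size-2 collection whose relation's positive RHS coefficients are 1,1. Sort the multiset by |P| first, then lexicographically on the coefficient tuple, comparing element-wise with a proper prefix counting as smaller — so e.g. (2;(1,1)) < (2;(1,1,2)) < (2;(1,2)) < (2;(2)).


5 collections generate NE(X_Σ); each relation:

  P = {0,1}:  v_{0} + v_{1} = 0  ⇒ sig = (2;())
  P = {0,2}:  v_{0} + v_{2} = v_{4}  ⇒ sig = (2;(1))
  P = {1,4}:  v_{1} + v_{4} = v_{2}  ⇒ sig = (2;(1))
  P = {3,4}:  v_{3} + v_{4} = v_{1}  ⇒ sig = (2;(1))
  P = {2,3}:  v_{2} + v_{3} = 2·v_{1}  ⇒ sig = (2;(2))

so the primitive-relation signature multiset is
    (2;())
    (2;(1))
    (2;(1))
    (2;(1))
    (2;(2))


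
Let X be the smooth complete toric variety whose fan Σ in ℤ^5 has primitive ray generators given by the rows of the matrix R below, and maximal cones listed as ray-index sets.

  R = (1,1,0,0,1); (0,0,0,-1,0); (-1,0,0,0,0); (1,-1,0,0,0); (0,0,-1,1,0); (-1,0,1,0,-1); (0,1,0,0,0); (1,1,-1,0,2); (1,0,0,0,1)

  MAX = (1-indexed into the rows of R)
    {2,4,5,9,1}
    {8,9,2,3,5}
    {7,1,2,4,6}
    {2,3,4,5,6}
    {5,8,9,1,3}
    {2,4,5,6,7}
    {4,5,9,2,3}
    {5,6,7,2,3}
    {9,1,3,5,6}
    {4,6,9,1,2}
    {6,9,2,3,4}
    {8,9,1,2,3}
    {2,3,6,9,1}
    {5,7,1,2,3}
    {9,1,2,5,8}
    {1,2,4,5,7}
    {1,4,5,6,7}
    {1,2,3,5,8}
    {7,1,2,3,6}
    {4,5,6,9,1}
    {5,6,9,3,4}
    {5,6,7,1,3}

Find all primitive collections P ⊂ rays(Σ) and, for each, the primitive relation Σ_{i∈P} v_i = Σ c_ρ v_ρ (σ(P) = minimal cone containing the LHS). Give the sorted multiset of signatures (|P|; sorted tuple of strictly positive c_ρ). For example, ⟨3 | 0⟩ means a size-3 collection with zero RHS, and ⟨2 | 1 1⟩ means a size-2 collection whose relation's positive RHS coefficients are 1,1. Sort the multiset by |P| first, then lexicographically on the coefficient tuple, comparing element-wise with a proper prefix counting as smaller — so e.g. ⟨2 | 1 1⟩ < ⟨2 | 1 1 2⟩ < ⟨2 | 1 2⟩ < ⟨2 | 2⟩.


Primitive collections (9):

  P={7,9}:  v_{7} + v_{9} = v_{1}  ⇒ sig = ⟨2 | 1⟩
  P={6,8}:  v_{6} + v_{8} = v_{1} + v_{3}  ⇒ sig = ⟨2 | 1 1⟩
  P={7,8}:  v_{7} + v_{8} = 2·v_{1} + v_{2} + v_{3} + v_{5}  ⇒ sig = ⟨2 | 1 1 1 2⟩
  P={4,8}:  v_{4} + v_{8} = v_{2} + v_{5} + 2·v_{9}  ⇒ sig = ⟨2 | 1 1 2⟩
  P={3,4,7}:  v_{3} + v_{4} + v_{7} = 0  ⇒ sig = ⟨3 | 0⟩
  P={1,3,4}:  v_{1} + v_{3} + v_{4} = v_{9}  ⇒ sig = ⟨3 | 1⟩
  P={2,5,6,9}:  v_{2} + v_{5} + v_{6} + v_{9} = 0  ⇒ sig = ⟨4 | 0⟩
  P={1,2,5,6}:  v_{1} + v_{2} + v_{5} + v_{6} = v_{7}  ⇒ sig = ⟨4 | 1⟩
  P={1,2,3,5,9}:  v_{1} + v_{2} + v_{3} + v_{5} + v_{9} = v_{8}  ⇒ sig = ⟨5 | 1⟩

Sorted signature multiset PRS(X):
    |P|=2: 4 collections, coeffs (1), (1,1), (1,1,1,2), (1,1,2)
    |P|=3: 2 collections, coeffs (), (1)
    |P|=4: 2 collections, coeffs (), (1)
    |P|=5: 1 collection, coeffs (1)


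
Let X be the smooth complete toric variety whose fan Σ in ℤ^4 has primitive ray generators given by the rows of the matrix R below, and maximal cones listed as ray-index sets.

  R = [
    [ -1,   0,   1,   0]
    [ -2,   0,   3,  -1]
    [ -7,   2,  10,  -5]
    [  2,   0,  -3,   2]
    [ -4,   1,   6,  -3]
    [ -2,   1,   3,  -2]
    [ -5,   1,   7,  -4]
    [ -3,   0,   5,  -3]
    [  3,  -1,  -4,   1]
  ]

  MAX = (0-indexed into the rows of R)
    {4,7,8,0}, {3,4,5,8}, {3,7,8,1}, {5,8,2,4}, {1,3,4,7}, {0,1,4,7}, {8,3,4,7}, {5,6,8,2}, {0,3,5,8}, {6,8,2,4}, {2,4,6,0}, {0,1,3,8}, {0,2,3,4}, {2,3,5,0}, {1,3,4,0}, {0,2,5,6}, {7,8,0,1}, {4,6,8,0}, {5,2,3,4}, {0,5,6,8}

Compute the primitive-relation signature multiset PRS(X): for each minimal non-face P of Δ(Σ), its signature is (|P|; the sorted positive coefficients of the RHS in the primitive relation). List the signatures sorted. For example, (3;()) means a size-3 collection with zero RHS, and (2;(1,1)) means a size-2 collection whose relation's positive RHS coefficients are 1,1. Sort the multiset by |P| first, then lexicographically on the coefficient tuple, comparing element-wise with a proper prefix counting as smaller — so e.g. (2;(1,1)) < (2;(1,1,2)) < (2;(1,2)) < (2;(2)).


Δ(Σ) — 9 vertices, 14 min non-faces:

  P={1,5}:  v_{1} + v_{5} = v_{4} — sig = (2;(1))
  P={3,6}:  v_{3} + v_{6} = v_{0} + v_{5} — sig = (2;(1,1))
  P={2,7}:  v_{2} + v_{7} = v_{0} + 3·v_{4} + v_{8} — sig = (2;(1,1,3))
  P={1,2}:  v_{1} + v_{2} = v_{0} + 2·v_{4} — sig = (2;(1,2))
  P={5,7}:  v_{5} + v_{7} = 2·v_{4} + v_{8} — sig = (2;(1,2))
  P={1,6}:  v_{1} + v_{6} = 2·v_{0} + 2·v_{4} + v_{8} — sig = (2;(1,2,2))
  P={6,7}:  v_{6} + v_{7} = 2·v_{0} + 3·v_{4} + 2·v_{8} — sig = (2;(2,2,3))
  P={0,2,8}:  v_{0} + v_{2} + v_{8} = v_{6} — sig = (3;(1))
  P={0,3,7}:  v_{0} + v_{3} + v_{7} = v_{1} — sig = (3;(1))
  P={0,4,5}:  v_{0} + v_{4} + v_{5} = v_{2} — sig = (3;(1))
  P={1,4,8}:  v_{1} + v_{4} + v_{8} = v_{7} — sig = (3;(1))
  P={2,3,8}:  v_{2} + v_{3} + v_{8} = v_{5} — sig = (3;(1))
  P={4,5,6}:  v_{4} + v_{5} + v_{6} = 2·v_{2} + v_{8} — sig = (3;(1,2))
  P={0,3,4,8}:  v_{0} + v_{3} + v_{4} + v_{8} = 0 — sig = (4;())

so the primitive-relation signature multiset is
    |P|=2: 7 collections, coeffs (1), (1,1), (1,1,3), (1,2), (1,2), (1,2,2), (2,2,3)
    |P|=3: 6 collections, coeffs (1), (1), (1), (1), (1), (1,2)
    |P|=4: 1 collection, coeffs ()


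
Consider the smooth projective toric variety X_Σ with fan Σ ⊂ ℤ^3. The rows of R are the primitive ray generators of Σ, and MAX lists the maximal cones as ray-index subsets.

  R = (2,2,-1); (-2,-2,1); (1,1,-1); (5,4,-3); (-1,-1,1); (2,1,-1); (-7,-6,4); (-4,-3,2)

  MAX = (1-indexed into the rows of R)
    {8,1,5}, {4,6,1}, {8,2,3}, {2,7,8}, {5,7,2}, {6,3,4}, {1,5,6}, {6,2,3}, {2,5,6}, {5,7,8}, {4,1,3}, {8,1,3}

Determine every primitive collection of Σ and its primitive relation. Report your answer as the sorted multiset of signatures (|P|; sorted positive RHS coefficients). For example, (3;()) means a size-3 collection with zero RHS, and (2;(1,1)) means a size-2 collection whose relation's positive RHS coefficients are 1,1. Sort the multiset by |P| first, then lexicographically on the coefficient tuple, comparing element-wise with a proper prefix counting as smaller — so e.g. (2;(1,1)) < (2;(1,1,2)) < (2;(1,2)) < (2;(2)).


Σ has 12 primitive collections:

  {1,2}:  v_{1} + v_{2} = 0 — sig = (2;())
  {3,5}:  v_{3} + v_{5} = 0 — sig = (2;())
  {4,7}:  v_{4} + v_{7} = v_{2} — sig = (2;(1))
  {4,8}:  v_{4} + v_{8} = v_{3} — sig = (2;(1))
  {6,8}:  v_{6} + v_{8} = v_{2} — sig = (2;(1))
  {1,7}:  v_{1} + v_{7} = v_{5} + v_{8} — sig = (2;(1,1))
  {2,4}:  v_{2} + v_{4} = v_{3} + v_{6} — sig = (2;(1,1))
  {3,7}:  v_{3} + v_{7} = v_{2} + v_{8} — sig = (2;(1,1))
  {4,5}:  v_{4} + v_{5} = v_{1} + v_{6} — sig = (2;(1,1))
  {6,7}:  v_{6} + v_{7} = 2·v_{2} + v_{5} — sig = (2;(1,2))
  {1,3,6}:  v_{1} + v_{3} + v_{6} = v_{4} — sig = (3;(1))
  {2,5,8}:  v_{2} + v_{5} + v_{8} = v_{7} — sig = (3;(1))

Signatures (|P|; sorted positive RHS coefficients), sorted:
    |P|=2: 10 collections, coeffs (), (), (1), (1), (1), (1,1), (1,1), (1,1), (1,1), (1,2)
    |P|=3: 2 collections, coeffs (1), (1)


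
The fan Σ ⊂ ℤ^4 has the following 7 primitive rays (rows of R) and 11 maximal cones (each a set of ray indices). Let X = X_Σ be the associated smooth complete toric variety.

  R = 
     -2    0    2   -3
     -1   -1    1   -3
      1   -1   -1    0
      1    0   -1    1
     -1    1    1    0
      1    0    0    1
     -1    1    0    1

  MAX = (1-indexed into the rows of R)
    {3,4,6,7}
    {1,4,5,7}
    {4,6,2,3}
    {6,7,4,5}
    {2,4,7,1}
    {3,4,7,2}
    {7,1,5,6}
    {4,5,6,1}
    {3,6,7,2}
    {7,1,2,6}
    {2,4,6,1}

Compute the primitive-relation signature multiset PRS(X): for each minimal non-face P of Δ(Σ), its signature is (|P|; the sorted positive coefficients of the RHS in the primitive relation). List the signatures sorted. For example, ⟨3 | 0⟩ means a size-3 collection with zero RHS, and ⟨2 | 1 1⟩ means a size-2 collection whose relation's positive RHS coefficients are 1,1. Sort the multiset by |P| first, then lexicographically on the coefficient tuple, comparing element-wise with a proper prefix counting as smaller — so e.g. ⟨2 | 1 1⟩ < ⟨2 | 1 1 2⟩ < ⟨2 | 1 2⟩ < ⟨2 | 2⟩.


5 minimal non-faces of Δ(Σ) (on 7 rays):

  • {3,5}:  v_{3} + v_{5} = 0  ⟹  sig = ⟨2 | 0⟩
  • {1,3}:  v_{1} + v_{3} = v_{2}  ⟹  sig = ⟨2 | 1⟩
  • {2,5}:  v_{2} + v_{5} = v_{1}  ⟹  sig = ⟨2 | 1⟩
  • {2,4,6,7}:  v_{2} + v_{4} + v_{6} + v_{7} = 0  ⟹  sig = ⟨4 | 0⟩
  • {1,4,6,7}:  v_{1} + v_{4} + v_{6} + v_{7} = v_{5}  ⟹  sig = ⟨4 | 1⟩

so the primitive-relation signature multiset is
[⟨2 | 0⟩, ⟨2 | 1⟩, ⟨2 | 1⟩, ⟨4 | 0⟩, ⟨4 | 1⟩]


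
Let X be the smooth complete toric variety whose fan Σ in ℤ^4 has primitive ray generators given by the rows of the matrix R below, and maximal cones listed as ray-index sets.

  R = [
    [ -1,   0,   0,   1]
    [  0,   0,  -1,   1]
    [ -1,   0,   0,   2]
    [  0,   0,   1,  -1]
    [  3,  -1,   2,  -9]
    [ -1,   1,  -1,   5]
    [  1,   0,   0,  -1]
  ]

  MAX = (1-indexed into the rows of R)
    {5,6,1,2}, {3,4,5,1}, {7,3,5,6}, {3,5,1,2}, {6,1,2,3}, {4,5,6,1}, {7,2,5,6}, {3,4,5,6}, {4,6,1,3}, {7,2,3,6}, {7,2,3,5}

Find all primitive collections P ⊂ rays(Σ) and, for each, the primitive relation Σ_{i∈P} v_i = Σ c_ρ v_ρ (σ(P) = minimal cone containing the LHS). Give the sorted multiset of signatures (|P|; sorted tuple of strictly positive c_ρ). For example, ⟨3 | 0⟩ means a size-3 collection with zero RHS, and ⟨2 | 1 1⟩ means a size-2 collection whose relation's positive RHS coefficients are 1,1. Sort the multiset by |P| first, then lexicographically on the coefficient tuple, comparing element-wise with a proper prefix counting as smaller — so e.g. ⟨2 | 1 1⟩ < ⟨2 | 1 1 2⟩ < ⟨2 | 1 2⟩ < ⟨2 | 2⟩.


5 minimal non-faces of Δ(Σ) (on 7 rays):

  P={1,7}:  v_{1} + v_{7} = 0  →  sig = ⟨2 | 0⟩
  P={2,4}:  v_{2} + v_{4} = 0  →  sig = ⟨2 | 0⟩
  P={4,7}:  v_{4} + v_{7} = v_{3} + v_{5} + v_{6}  →  sig = ⟨2 | 1 1 1⟩
  P={1,3,5,6}:  v_{1} + v_{3} + v_{5} + v_{6} = v_{4}  →  sig = ⟨4 | 1⟩
  P={2,3,5,6}:  v_{2} + v_{3} + v_{5} + v_{6} = v_{7}  →  sig = ⟨4 | 1⟩

Sorted signature multiset PRS(X):
[⟨2 | 0⟩, ⟨2 | 0⟩, ⟨2 | 1 1 1⟩, ⟨4 | 1⟩, ⟨4 | 1⟩]


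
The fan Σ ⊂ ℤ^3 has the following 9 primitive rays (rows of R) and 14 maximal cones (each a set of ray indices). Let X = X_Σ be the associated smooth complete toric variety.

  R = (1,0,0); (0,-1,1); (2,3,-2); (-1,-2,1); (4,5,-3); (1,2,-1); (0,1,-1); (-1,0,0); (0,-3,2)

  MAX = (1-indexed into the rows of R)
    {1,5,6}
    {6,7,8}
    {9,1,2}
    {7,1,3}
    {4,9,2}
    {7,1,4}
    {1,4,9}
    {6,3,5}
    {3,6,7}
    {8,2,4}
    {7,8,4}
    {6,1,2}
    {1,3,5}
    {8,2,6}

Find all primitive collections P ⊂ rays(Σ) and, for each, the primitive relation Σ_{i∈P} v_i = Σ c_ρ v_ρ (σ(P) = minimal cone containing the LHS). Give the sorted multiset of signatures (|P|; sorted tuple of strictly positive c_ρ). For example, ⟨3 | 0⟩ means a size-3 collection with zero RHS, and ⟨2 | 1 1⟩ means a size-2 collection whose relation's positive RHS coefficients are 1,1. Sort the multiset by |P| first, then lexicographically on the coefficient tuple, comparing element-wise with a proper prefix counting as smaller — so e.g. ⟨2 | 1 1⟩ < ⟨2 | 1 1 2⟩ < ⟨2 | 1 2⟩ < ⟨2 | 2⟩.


Primitive collections (18):

  • {1,8}:  v_{1} + v_{8} = 0  so sig = ⟨2 | 0⟩
  • {2,7}:  v_{2} + v_{7} = 0  so sig = ⟨2 | 0⟩
  • {4,6}:  v_{4} + v_{6} = 0  so sig = ⟨2 | 0⟩
  • {2,3}:  v_{2} + v_{3} = v_{1} + v_{6}  so sig = ⟨2 | 1 1⟩
  • {3,4}:  v_{3} + v_{4} = v_{1} + v_{7}  so sig = ⟨2 | 1 1⟩
  • {3,8}:  v_{3} + v_{8} = v_{6} + v_{7}  so sig = ⟨2 | 1 1⟩
  • {4,5}:  v_{4} + v_{5} = v_{1} + v_{3}  so sig = ⟨2 | 1 1⟩
  • {5,8}:  v_{5} + v_{8} = v_{3} + v_{6}  so sig = ⟨2 | 1 1⟩
  • {6,9}:  v_{6} + v_{9} = v_{1} + v_{2}  so sig = ⟨2 | 1 1⟩
  • {7,9}:  v_{7} + v_{9} = v_{1} + v_{4}  so sig = ⟨2 | 1 1⟩
  • {8,9}:  v_{8} + v_{9} = v_{2} + v_{4}  so sig = ⟨2 | 1 1⟩
  • {5,9}:  v_{5} + v_{9} = 3·v_{1} + v_{6}  so sig = ⟨2 | 1 3⟩
  • {3,9}:  v_{3} + v_{9} = 2·v_{1}  so sig = ⟨2 | 2⟩
  • {5,7}:  v_{5} + v_{7} = 2·v_{3}  so sig = ⟨2 | 2⟩
  • {2,5}:  v_{2} + v_{5} = 2·v_{1} + 2·v_{6}  so sig = ⟨2 | 2 2⟩
  • {1,2,4}:  v_{1} + v_{2} + v_{4} = v_{9}  so sig = ⟨3 | 1⟩
  • {1,3,6}:  v_{1} + v_{3} + v_{6} = v_{5}  so sig = ⟨3 | 1⟩
  • {1,6,7}:  v_{1} + v_{6} + v_{7} = v_{3}  so sig = ⟨3 | 1⟩

Sorted signature multiset PRS(X):
[⟨2 | 0⟩, ⟨2 | 0⟩, ⟨2 | 0⟩, ⟨2 | 1 1⟩, ⟨2 | 1 1⟩, ⟨2 | 1 1⟩, ⟨2 | 1 1⟩, ⟨2 | 1 1⟩, ⟨2 | 1 1⟩, ⟨2 | 1 1⟩, ⟨2 | 1 1⟩, ⟨2 | 1 3⟩, ⟨2 | 2⟩, ⟨2 | 2⟩, ⟨2 | 2 2⟩, ⟨3 | 1⟩, ⟨3 | 1⟩, ⟨3 | 1⟩]
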